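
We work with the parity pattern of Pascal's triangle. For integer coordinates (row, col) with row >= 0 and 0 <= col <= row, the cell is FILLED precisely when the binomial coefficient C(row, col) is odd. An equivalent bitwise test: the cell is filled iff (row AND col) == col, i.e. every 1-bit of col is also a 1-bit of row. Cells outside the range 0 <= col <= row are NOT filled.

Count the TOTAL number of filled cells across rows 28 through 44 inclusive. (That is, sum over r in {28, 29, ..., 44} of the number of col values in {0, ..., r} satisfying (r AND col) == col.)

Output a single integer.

r28=11100 pc3: +8 =8
r29=11101 pc4: +16 =24
r30=11110 pc4: +16 =40
r31=11111 pc5: +32 =72
r32=100000 pc1: +2 =74
r33=100001 pc2: +4 =78
r34=100010 pc2: +4 =82
r35=100011 pc3: +8 =90
r36=100100 pc2: +4 =94
r37=100101 pc3: +8 =102
r38=100110 pc3: +8 =110
r39=100111 pc4: +16 =126
r40=101000 pc2: +4 =130
r41=101001 pc3: +8 =138
r42=101010 pc3: +8 =146
r43=101011 pc4: +16 =162
r44=101100 pc3: +8 =170

Answer: 170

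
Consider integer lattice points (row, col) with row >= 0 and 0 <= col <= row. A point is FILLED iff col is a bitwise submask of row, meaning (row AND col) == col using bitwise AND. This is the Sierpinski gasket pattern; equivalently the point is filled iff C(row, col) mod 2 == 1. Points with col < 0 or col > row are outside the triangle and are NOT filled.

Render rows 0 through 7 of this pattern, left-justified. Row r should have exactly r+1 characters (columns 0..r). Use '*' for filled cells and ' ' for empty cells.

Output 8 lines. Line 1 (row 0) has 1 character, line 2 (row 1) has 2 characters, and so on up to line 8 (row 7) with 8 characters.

r0=0: *
r1=1: **
r2=10: * *
r3=11: ****
r4=100: *   *
r5=101: **  **
r6=110: * * * *
r7=111: ********

Answer: *
**
* *
****
*   *
**  **
* * * *
********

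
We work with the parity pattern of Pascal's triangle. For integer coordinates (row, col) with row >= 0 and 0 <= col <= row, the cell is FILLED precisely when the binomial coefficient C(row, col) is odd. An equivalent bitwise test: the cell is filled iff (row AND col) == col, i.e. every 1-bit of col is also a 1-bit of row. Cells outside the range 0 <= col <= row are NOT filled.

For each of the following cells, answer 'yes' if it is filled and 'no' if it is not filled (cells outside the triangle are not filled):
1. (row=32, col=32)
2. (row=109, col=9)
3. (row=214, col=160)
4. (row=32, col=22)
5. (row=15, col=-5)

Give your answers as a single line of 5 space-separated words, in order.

(32,32): row=0b100000, col=0b100000, row AND col = 0b100000 = 32; 32 == 32 -> filled
(109,9): row=0b1101101, col=0b1001, row AND col = 0b1001 = 9; 9 == 9 -> filled
(214,160): row=0b11010110, col=0b10100000, row AND col = 0b10000000 = 128; 128 != 160 -> empty
(32,22): row=0b100000, col=0b10110, row AND col = 0b0 = 0; 0 != 22 -> empty
(15,-5): col outside [0, 15] -> not filled

Answer: yes yes no no no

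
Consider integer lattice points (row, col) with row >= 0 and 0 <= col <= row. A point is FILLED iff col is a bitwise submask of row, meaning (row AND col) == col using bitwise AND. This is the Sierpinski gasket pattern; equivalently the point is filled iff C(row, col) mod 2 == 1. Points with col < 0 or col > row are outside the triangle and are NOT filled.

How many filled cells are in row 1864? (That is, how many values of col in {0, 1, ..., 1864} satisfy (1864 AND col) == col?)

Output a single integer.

1864 in binary = 11101001000
popcount(1864) = number of 1-bits in 11101001000 = 5
A col c satisfies (1864 AND c) == c iff every set bit of c is also set in 1864; each of the 5 set bits of 1864 can independently be on or off in c.
count = 2^5 = 32

Answer: 32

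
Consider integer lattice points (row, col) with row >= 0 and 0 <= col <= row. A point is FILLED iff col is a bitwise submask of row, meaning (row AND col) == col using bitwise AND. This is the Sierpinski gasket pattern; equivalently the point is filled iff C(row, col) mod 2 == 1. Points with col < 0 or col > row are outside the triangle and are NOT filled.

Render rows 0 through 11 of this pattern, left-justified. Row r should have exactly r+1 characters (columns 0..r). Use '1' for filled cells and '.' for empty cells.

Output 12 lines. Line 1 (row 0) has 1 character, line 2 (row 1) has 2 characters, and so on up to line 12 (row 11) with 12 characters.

r0=0: 1
r1=1: 11
r2=10: 1.1
r3=11: 1111
r4=100: 1...1
r5=101: 11..11
r6=110: 1.1.1.1
r7=111: 11111111
r8=1000: 1.......1
r9=1001: 11......11
r10=1010: 1.1.....1.1
r11=1011: 1111....1111

Answer: 1
11
1.1
1111
1...1
11..11
1.1.1.1
11111111
1.......1
11......11
1.1.....1.1
1111....1111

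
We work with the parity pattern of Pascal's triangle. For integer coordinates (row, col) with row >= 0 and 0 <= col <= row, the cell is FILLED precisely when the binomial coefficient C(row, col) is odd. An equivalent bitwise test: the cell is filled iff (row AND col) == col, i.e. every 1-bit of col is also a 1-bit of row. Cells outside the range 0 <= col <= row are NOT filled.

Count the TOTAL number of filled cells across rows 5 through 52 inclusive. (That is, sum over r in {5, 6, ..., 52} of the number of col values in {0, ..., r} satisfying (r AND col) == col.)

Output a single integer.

Answer: 438

Derivation:
r5=101 pc2: +4 =4
r6=110 pc2: +4 =8
r7=111 pc3: +8 =16
r8=1000 pc1: +2 =18
r9=1001 pc2: +4 =22
r10=1010 pc2: +4 =26
r11=1011 pc3: +8 =34
r12=1100 pc2: +4 =38
r13=1101 pc3: +8 =46
r14=1110 pc3: +8 =54
r15=1111 pc4: +16 =70
r16=10000 pc1: +2 =72
r17=10001 pc2: +4 =76
r18=10010 pc2: +4 =80
r19=10011 pc3: +8 =88
r20=10100 pc2: +4 =92
r21=10101 pc3: +8 =100
r22=10110 pc3: +8 =108
r23=10111 pc4: +16 =124
r24=11000 pc2: +4 =128
r25=11001 pc3: +8 =136
r26=11010 pc3: +8 =144
r27=11011 pc4: +16 =160
r28=11100 pc3: +8 =168
r29=11101 pc4: +16 =184
r30=11110 pc4: +16 =200
r31=11111 pc5: +32 =232
r32=100000 pc1: +2 =234
r33=100001 pc2: +4 =238
r34=100010 pc2: +4 =242
r35=100011 pc3: +8 =250
r36=100100 pc2: +4 =254
r37=100101 pc3: +8 =262
r38=100110 pc3: +8 =270
r39=100111 pc4: +16 =286
r40=101000 pc2: +4 =290
r41=101001 pc3: +8 =298
r42=101010 pc3: +8 =306
r43=101011 pc4: +16 =322
r44=101100 pc3: +8 =330
r45=101101 pc4: +16 =346
r46=101110 pc4: +16 =362
r47=101111 pc5: +32 =394
r48=110000 pc2: +4 =398
r49=110001 pc3: +8 =406
r50=110010 pc3: +8 =414
r51=110011 pc4: +16 =430
r52=110100 pc3: +8 =438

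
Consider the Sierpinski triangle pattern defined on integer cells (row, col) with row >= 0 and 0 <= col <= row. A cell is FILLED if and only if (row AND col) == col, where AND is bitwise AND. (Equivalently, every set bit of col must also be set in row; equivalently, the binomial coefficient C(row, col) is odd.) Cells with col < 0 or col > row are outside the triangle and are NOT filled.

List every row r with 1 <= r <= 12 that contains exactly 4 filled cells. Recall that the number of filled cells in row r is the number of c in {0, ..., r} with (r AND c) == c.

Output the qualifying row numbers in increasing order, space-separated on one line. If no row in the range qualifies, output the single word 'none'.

Answer: 3 5 6 9 10 12

Derivation:
Row r has 2^popcount(r) filled cells, so we need popcount(r) = log2(4) = 2.
Scan r = 1..12 and keep those with exactly 2 one-bits:
r=1=1 popcount=1 -> skip
r=2=10 popcount=1 -> skip
r=3=11 popcount=2 -> KEEP
r=4=100 popcount=1 -> skip
r=5=101 popcount=2 -> KEEP
r=6=110 popcount=2 -> KEEP
r=7=111 popcount=3 -> skip
r=8=1000 popcount=1 -> skip
r=9=1001 popcount=2 -> KEEP
r=10=1010 popcount=2 -> KEEP
r=11=1011 popcount=3 -> skip
r=12=1100 popcount=2 -> KEEP
Kept rows: 3 5 6 9 10 12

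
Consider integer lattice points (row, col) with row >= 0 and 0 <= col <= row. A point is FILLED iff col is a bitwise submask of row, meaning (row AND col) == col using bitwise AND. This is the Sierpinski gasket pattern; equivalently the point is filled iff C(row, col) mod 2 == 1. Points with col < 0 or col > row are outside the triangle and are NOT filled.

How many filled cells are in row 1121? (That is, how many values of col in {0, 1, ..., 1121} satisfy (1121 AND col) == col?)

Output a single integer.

1121 in binary = 10001100001
popcount(1121) = number of 1-bits in 10001100001 = 4
A col c satisfies (1121 AND c) == c iff every set bit of c is also set in 1121; each of the 4 set bits of 1121 can independently be on or off in c.
count = 2^4 = 16

Answer: 16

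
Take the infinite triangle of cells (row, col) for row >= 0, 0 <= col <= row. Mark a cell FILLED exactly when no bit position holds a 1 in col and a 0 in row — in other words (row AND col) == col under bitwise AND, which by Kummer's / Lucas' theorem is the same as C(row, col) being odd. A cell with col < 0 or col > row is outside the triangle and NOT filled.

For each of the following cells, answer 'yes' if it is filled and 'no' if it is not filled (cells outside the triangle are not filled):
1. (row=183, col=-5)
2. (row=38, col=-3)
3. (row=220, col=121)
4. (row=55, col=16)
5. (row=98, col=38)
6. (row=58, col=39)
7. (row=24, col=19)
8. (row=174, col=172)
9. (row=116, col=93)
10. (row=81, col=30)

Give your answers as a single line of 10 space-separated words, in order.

Answer: no no no yes no no no yes no no

Derivation:
(183,-5): col outside [0, 183] -> not filled
(38,-3): col outside [0, 38] -> not filled
(220,121): row=0b11011100, col=0b1111001, row AND col = 0b1011000 = 88; 88 != 121 -> empty
(55,16): row=0b110111, col=0b10000, row AND col = 0b10000 = 16; 16 == 16 -> filled
(98,38): row=0b1100010, col=0b100110, row AND col = 0b100010 = 34; 34 != 38 -> empty
(58,39): row=0b111010, col=0b100111, row AND col = 0b100010 = 34; 34 != 39 -> empty
(24,19): row=0b11000, col=0b10011, row AND col = 0b10000 = 16; 16 != 19 -> empty
(174,172): row=0b10101110, col=0b10101100, row AND col = 0b10101100 = 172; 172 == 172 -> filled
(116,93): row=0b1110100, col=0b1011101, row AND col = 0b1010100 = 84; 84 != 93 -> empty
(81,30): row=0b1010001, col=0b11110, row AND col = 0b10000 = 16; 16 != 30 -> empty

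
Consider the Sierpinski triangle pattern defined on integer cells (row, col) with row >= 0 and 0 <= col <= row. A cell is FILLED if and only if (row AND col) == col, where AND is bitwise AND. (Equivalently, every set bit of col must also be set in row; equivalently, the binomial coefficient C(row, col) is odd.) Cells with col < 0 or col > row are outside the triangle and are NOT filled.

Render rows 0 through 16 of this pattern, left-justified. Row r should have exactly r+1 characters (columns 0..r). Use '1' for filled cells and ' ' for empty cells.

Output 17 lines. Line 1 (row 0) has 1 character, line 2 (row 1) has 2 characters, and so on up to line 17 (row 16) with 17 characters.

r0=0: 1
r1=1: 11
r2=10: 1 1
r3=11: 1111
r4=100: 1   1
r5=101: 11  11
r6=110: 1 1 1 1
r7=111: 11111111
r8=1000: 1       1
r9=1001: 11      11
r10=1010: 1 1     1 1
r11=1011: 1111    1111
r12=1100: 1   1   1   1
r13=1101: 11  11  11  11
r14=1110: 1 1 1 1 1 1 1 1
r15=1111: 1111111111111111
r16=10000: 1               1

Answer: 1
11
1 1
1111
1   1
11  11
1 1 1 1
11111111
1       1
11      11
1 1     1 1
1111    1111
1   1   1   1
11  11  11  11
1 1 1 1 1 1 1 1
1111111111111111
1               1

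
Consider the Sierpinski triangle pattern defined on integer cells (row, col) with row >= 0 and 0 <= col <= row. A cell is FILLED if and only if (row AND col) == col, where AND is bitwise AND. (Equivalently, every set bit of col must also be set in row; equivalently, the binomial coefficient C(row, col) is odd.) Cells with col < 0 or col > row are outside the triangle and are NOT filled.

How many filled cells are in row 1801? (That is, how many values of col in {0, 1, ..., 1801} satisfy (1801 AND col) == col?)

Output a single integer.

Answer: 32

Derivation:
1801 in binary = 11100001001
popcount(1801) = number of 1-bits in 11100001001 = 5
A col c satisfies (1801 AND c) == c iff every set bit of c is also set in 1801; each of the 5 set bits of 1801 can independently be on or off in c.
count = 2^5 = 32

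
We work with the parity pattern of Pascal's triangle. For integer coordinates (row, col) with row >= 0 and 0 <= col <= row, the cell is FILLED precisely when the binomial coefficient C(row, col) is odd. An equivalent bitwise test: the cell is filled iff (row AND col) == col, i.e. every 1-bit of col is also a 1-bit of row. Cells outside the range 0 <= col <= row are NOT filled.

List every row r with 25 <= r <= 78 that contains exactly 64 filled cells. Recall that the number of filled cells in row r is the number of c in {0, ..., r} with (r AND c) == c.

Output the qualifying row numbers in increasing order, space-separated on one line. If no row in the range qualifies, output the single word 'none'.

Row r has 2^popcount(r) filled cells, so we need popcount(r) = log2(64) = 6.
Scan r = 25..78 and keep those with exactly 6 one-bits:
r=25=11001 popcount=3 -> skip
r=26=11010 popcount=3 -> skip
r=27=11011 popcount=4 -> skip
r=28=11100 popcount=3 -> skip
r=29=11101 popcount=4 -> skip
r=30=11110 popcount=4 -> skip
r=31=11111 popcount=5 -> skip
r=32=100000 popcount=1 -> skip
r=33=100001 popcount=2 -> skip
r=34=100010 popcount=2 -> skip
r=35=100011 popcount=3 -> skip
r=36=100100 popcount=2 -> skip
r=37=100101 popcount=3 -> skip
r=38=100110 popcount=3 -> skip
r=39=100111 popcount=4 -> skip
r=40=101000 popcount=2 -> skip
r=41=101001 popcount=3 -> skip
r=42=101010 popcount=3 -> skip
r=43=101011 popcount=4 -> skip
r=44=101100 popcount=3 -> skip
r=45=101101 popcount=4 -> skip
r=46=101110 popcount=4 -> skip
r=47=101111 popcount=5 -> skip
r=48=110000 popcount=2 -> skip
r=49=110001 popcount=3 -> skip
r=50=110010 popcount=3 -> skip
r=51=110011 popcount=4 -> skip
r=52=110100 popcount=3 -> skip
r=53=110101 popcount=4 -> skip
r=54=110110 popcount=4 -> skip
r=55=110111 popcount=5 -> skip
r=56=111000 popcount=3 -> skip
r=57=111001 popcount=4 -> skip
r=58=111010 popcount=4 -> skip
r=59=111011 popcount=5 -> skip
r=60=111100 popcount=4 -> skip
r=61=111101 popcount=5 -> skip
r=62=111110 popcount=5 -> skip
r=63=111111 popcount=6 -> KEEP
r=64=1000000 popcount=1 -> skip
r=65=1000001 popcount=2 -> skip
r=66=1000010 popcount=2 -> skip
r=67=1000011 popcount=3 -> skip
r=68=1000100 popcount=2 -> skip
r=69=1000101 popcount=3 -> skip
r=70=1000110 popcount=3 -> skip
r=71=1000111 popcount=4 -> skip
r=72=1001000 popcount=2 -> skip
r=73=1001001 popcount=3 -> skip
r=74=1001010 popcount=3 -> skip
r=75=1001011 popcount=4 -> skip
r=76=1001100 popcount=3 -> skip
r=77=1001101 popcount=4 -> skip
r=78=1001110 popcount=4 -> skip
Kept rows: 63

Answer: 63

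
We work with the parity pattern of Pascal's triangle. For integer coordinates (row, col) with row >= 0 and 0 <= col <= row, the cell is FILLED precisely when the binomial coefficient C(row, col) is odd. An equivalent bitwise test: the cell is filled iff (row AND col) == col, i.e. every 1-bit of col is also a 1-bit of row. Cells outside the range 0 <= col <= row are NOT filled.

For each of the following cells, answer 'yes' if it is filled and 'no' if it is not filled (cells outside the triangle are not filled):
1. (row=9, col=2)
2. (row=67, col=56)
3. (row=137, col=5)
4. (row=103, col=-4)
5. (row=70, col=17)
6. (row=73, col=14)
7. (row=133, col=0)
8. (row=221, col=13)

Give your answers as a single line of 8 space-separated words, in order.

Answer: no no no no no no yes yes

Derivation:
(9,2): row=0b1001, col=0b10, row AND col = 0b0 = 0; 0 != 2 -> empty
(67,56): row=0b1000011, col=0b111000, row AND col = 0b0 = 0; 0 != 56 -> empty
(137,5): row=0b10001001, col=0b101, row AND col = 0b1 = 1; 1 != 5 -> empty
(103,-4): col outside [0, 103] -> not filled
(70,17): row=0b1000110, col=0b10001, row AND col = 0b0 = 0; 0 != 17 -> empty
(73,14): row=0b1001001, col=0b1110, row AND col = 0b1000 = 8; 8 != 14 -> empty
(133,0): row=0b10000101, col=0b0, row AND col = 0b0 = 0; 0 == 0 -> filled
(221,13): row=0b11011101, col=0b1101, row AND col = 0b1101 = 13; 13 == 13 -> filled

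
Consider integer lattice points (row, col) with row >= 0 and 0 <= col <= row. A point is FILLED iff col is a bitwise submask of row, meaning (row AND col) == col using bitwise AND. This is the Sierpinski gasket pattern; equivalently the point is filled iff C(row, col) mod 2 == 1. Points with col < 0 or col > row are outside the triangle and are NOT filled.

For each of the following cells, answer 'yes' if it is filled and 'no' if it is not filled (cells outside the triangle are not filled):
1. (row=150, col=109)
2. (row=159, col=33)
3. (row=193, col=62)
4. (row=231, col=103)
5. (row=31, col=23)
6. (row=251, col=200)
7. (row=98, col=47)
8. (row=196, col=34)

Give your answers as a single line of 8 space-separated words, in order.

Answer: no no no yes yes yes no no

Derivation:
(150,109): row=0b10010110, col=0b1101101, row AND col = 0b100 = 4; 4 != 109 -> empty
(159,33): row=0b10011111, col=0b100001, row AND col = 0b1 = 1; 1 != 33 -> empty
(193,62): row=0b11000001, col=0b111110, row AND col = 0b0 = 0; 0 != 62 -> empty
(231,103): row=0b11100111, col=0b1100111, row AND col = 0b1100111 = 103; 103 == 103 -> filled
(31,23): row=0b11111, col=0b10111, row AND col = 0b10111 = 23; 23 == 23 -> filled
(251,200): row=0b11111011, col=0b11001000, row AND col = 0b11001000 = 200; 200 == 200 -> filled
(98,47): row=0b1100010, col=0b101111, row AND col = 0b100010 = 34; 34 != 47 -> empty
(196,34): row=0b11000100, col=0b100010, row AND col = 0b0 = 0; 0 != 34 -> empty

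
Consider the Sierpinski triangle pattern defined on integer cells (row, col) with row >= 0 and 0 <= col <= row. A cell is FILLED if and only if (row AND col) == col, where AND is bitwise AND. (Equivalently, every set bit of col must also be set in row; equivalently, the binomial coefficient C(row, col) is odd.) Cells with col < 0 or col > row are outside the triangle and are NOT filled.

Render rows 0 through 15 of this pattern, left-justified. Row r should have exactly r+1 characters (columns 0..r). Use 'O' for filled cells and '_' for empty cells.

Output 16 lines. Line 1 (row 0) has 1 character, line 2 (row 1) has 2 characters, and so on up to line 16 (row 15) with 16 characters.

r0=0: O
r1=1: OO
r2=10: O_O
r3=11: OOOO
r4=100: O___O
r5=101: OO__OO
r6=110: O_O_O_O
r7=111: OOOOOOOO
r8=1000: O_______O
r9=1001: OO______OO
r10=1010: O_O_____O_O
r11=1011: OOOO____OOOO
r12=1100: O___O___O___O
r13=1101: OO__OO__OO__OO
r14=1110: O_O_O_O_O_O_O_O
r15=1111: OOOOOOOOOOOOOOOO

Answer: O
OO
O_O
OOOO
O___O
OO__OO
O_O_O_O
OOOOOOOO
O_______O
OO______OO
O_O_____O_O
OOOO____OOOO
O___O___O___O
OO__OO__OO__OO
O_O_O_O_O_O_O_O
OOOOOOOOOOOOOOOO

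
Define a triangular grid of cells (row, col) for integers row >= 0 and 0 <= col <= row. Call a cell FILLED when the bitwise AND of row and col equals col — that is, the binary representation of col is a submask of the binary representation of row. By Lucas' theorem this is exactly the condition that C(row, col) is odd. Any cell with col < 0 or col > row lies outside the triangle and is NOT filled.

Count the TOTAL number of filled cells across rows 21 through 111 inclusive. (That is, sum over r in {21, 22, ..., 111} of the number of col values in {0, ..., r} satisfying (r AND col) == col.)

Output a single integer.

Answer: 1436

Derivation:
r21=10101 pc3: +8 =8
r22=10110 pc3: +8 =16
r23=10111 pc4: +16 =32
r24=11000 pc2: +4 =36
r25=11001 pc3: +8 =44
r26=11010 pc3: +8 =52
r27=11011 pc4: +16 =68
r28=11100 pc3: +8 =76
r29=11101 pc4: +16 =92
r30=11110 pc4: +16 =108
r31=11111 pc5: +32 =140
r32=100000 pc1: +2 =142
r33=100001 pc2: +4 =146
r34=100010 pc2: +4 =150
r35=100011 pc3: +8 =158
r36=100100 pc2: +4 =162
r37=100101 pc3: +8 =170
r38=100110 pc3: +8 =178
r39=100111 pc4: +16 =194
r40=101000 pc2: +4 =198
r41=101001 pc3: +8 =206
r42=101010 pc3: +8 =214
r43=101011 pc4: +16 =230
r44=101100 pc3: +8 =238
r45=101101 pc4: +16 =254
r46=101110 pc4: +16 =270
r47=101111 pc5: +32 =302
r48=110000 pc2: +4 =306
r49=110001 pc3: +8 =314
r50=110010 pc3: +8 =322
r51=110011 pc4: +16 =338
r52=110100 pc3: +8 =346
r53=110101 pc4: +16 =362
r54=110110 pc4: +16 =378
r55=110111 pc5: +32 =410
r56=111000 pc3: +8 =418
r57=111001 pc4: +16 =434
r58=111010 pc4: +16 =450
r59=111011 pc5: +32 =482
r60=111100 pc4: +16 =498
r61=111101 pc5: +32 =530
r62=111110 pc5: +32 =562
r63=111111 pc6: +64 =626
r64=1000000 pc1: +2 =628
r65=1000001 pc2: +4 =632
r66=1000010 pc2: +4 =636
r67=1000011 pc3: +8 =644
r68=1000100 pc2: +4 =648
r69=1000101 pc3: +8 =656
r70=1000110 pc3: +8 =664
r71=1000111 pc4: +16 =680
r72=1001000 pc2: +4 =684
r73=1001001 pc3: +8 =692
r74=1001010 pc3: +8 =700
r75=1001011 pc4: +16 =716
r76=1001100 pc3: +8 =724
r77=1001101 pc4: +16 =740
r78=1001110 pc4: +16 =756
r79=1001111 pc5: +32 =788
r80=1010000 pc2: +4 =792
r81=1010001 pc3: +8 =800
r82=1010010 pc3: +8 =808
r83=1010011 pc4: +16 =824
r84=1010100 pc3: +8 =832
r85=1010101 pc4: +16 =848
r86=1010110 pc4: +16 =864
r87=1010111 pc5: +32 =896
r88=1011000 pc3: +8 =904
r89=1011001 pc4: +16 =920
r90=1011010 pc4: +16 =936
r91=1011011 pc5: +32 =968
r92=1011100 pc4: +16 =984
r93=1011101 pc5: +32 =1016
r94=1011110 pc5: +32 =1048
r95=1011111 pc6: +64 =1112
r96=1100000 pc2: +4 =1116
r97=1100001 pc3: +8 =1124
r98=1100010 pc3: +8 =1132
r99=1100011 pc4: +16 =1148
r100=1100100 pc3: +8 =1156
r101=1100101 pc4: +16 =1172
r102=1100110 pc4: +16 =1188
r103=1100111 pc5: +32 =1220
r104=1101000 pc3: +8 =1228
r105=1101001 pc4: +16 =1244
r106=1101010 pc4: +16 =1260
r107=1101011 pc5: +32 =1292
r108=1101100 pc4: +16 =1308
r109=1101101 pc5: +32 =1340
r110=1101110 pc5: +32 =1372
r111=1101111 pc6: +64 =1436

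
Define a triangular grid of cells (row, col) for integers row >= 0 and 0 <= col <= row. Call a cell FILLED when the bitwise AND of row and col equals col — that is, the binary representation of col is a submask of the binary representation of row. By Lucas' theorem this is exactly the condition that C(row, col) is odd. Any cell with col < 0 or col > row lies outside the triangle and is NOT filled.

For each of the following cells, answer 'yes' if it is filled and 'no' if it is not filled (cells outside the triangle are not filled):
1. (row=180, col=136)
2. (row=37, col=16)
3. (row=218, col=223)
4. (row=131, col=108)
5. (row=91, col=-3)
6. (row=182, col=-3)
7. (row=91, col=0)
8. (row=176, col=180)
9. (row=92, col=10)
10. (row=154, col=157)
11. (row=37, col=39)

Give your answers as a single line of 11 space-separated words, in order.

Answer: no no no no no no yes no no no no

Derivation:
(180,136): row=0b10110100, col=0b10001000, row AND col = 0b10000000 = 128; 128 != 136 -> empty
(37,16): row=0b100101, col=0b10000, row AND col = 0b0 = 0; 0 != 16 -> empty
(218,223): col outside [0, 218] -> not filled
(131,108): row=0b10000011, col=0b1101100, row AND col = 0b0 = 0; 0 != 108 -> empty
(91,-3): col outside [0, 91] -> not filled
(182,-3): col outside [0, 182] -> not filled
(91,0): row=0b1011011, col=0b0, row AND col = 0b0 = 0; 0 == 0 -> filled
(176,180): col outside [0, 176] -> not filled
(92,10): row=0b1011100, col=0b1010, row AND col = 0b1000 = 8; 8 != 10 -> empty
(154,157): col outside [0, 154] -> not filled
(37,39): col outside [0, 37] -> not filled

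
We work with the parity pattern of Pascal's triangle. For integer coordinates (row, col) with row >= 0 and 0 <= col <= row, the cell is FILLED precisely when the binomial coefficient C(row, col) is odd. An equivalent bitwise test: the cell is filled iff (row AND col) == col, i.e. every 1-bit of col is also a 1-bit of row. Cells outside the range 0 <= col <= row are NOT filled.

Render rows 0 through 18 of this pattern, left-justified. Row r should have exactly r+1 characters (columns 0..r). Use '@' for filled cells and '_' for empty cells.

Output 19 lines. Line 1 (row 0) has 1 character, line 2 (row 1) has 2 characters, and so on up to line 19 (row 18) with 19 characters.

Answer: @
@@
@_@
@@@@
@___@
@@__@@
@_@_@_@
@@@@@@@@
@_______@
@@______@@
@_@_____@_@
@@@@____@@@@
@___@___@___@
@@__@@__@@__@@
@_@_@_@_@_@_@_@
@@@@@@@@@@@@@@@@
@_______________@
@@______________@@
@_@_____________@_@

Derivation:
r0=0: @
r1=1: @@
r2=10: @_@
r3=11: @@@@
r4=100: @___@
r5=101: @@__@@
r6=110: @_@_@_@
r7=111: @@@@@@@@
r8=1000: @_______@
r9=1001: @@______@@
r10=1010: @_@_____@_@
r11=1011: @@@@____@@@@
r12=1100: @___@___@___@
r13=1101: @@__@@__@@__@@
r14=1110: @_@_@_@_@_@_@_@
r15=1111: @@@@@@@@@@@@@@@@
r16=10000: @_______________@
r17=10001: @@______________@@
r18=10010: @_@_____________@_@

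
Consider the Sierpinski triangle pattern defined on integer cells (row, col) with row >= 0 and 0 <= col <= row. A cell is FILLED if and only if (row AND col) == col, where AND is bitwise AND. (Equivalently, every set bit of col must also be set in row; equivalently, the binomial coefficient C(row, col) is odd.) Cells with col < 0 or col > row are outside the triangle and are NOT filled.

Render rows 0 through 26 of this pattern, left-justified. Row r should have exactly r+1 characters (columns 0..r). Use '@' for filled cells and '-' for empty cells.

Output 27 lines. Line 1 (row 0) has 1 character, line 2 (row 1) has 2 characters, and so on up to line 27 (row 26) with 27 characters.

Answer: @
@@
@-@
@@@@
@---@
@@--@@
@-@-@-@
@@@@@@@@
@-------@
@@------@@
@-@-----@-@
@@@@----@@@@
@---@---@---@
@@--@@--@@--@@
@-@-@-@-@-@-@-@
@@@@@@@@@@@@@@@@
@---------------@
@@--------------@@
@-@-------------@-@
@@@@------------@@@@
@---@-----------@---@
@@--@@----------@@--@@
@-@-@-@---------@-@-@-@
@@@@@@@@--------@@@@@@@@
@-------@-------@-------@
@@------@@------@@------@@
@-@-----@-@-----@-@-----@-@

Derivation:
r0=0: @
r1=1: @@
r2=10: @-@
r3=11: @@@@
r4=100: @---@
r5=101: @@--@@
r6=110: @-@-@-@
r7=111: @@@@@@@@
r8=1000: @-------@
r9=1001: @@------@@
r10=1010: @-@-----@-@
r11=1011: @@@@----@@@@
r12=1100: @---@---@---@
r13=1101: @@--@@--@@--@@
r14=1110: @-@-@-@-@-@-@-@
r15=1111: @@@@@@@@@@@@@@@@
r16=10000: @---------------@
r17=10001: @@--------------@@
r18=10010: @-@-------------@-@
r19=10011: @@@@------------@@@@
r20=10100: @---@-----------@---@
r21=10101: @@--@@----------@@--@@
r22=10110: @-@-@-@---------@-@-@-@
r23=10111: @@@@@@@@--------@@@@@@@@
r24=11000: @-------@-------@-------@
r25=11001: @@------@@------@@------@@
r26=11010: @-@-----@-@-----@-@-----@-@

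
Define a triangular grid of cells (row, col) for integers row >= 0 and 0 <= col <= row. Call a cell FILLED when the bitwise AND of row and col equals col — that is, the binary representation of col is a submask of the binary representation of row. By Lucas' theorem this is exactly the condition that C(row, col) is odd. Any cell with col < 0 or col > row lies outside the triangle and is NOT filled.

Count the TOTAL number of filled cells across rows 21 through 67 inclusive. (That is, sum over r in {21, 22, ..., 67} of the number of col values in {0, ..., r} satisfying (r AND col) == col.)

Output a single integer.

Answer: 644

Derivation:
r21=10101 pc3: +8 =8
r22=10110 pc3: +8 =16
r23=10111 pc4: +16 =32
r24=11000 pc2: +4 =36
r25=11001 pc3: +8 =44
r26=11010 pc3: +8 =52
r27=11011 pc4: +16 =68
r28=11100 pc3: +8 =76
r29=11101 pc4: +16 =92
r30=11110 pc4: +16 =108
r31=11111 pc5: +32 =140
r32=100000 pc1: +2 =142
r33=100001 pc2: +4 =146
r34=100010 pc2: +4 =150
r35=100011 pc3: +8 =158
r36=100100 pc2: +4 =162
r37=100101 pc3: +8 =170
r38=100110 pc3: +8 =178
r39=100111 pc4: +16 =194
r40=101000 pc2: +4 =198
r41=101001 pc3: +8 =206
r42=101010 pc3: +8 =214
r43=101011 pc4: +16 =230
r44=101100 pc3: +8 =238
r45=101101 pc4: +16 =254
r46=101110 pc4: +16 =270
r47=101111 pc5: +32 =302
r48=110000 pc2: +4 =306
r49=110001 pc3: +8 =314
r50=110010 pc3: +8 =322
r51=110011 pc4: +16 =338
r52=110100 pc3: +8 =346
r53=110101 pc4: +16 =362
r54=110110 pc4: +16 =378
r55=110111 pc5: +32 =410
r56=111000 pc3: +8 =418
r57=111001 pc4: +16 =434
r58=111010 pc4: +16 =450
r59=111011 pc5: +32 =482
r60=111100 pc4: +16 =498
r61=111101 pc5: +32 =530
r62=111110 pc5: +32 =562
r63=111111 pc6: +64 =626
r64=1000000 pc1: +2 =628
r65=1000001 pc2: +4 =632
r66=1000010 pc2: +4 =636
r67=1000011 pc3: +8 =644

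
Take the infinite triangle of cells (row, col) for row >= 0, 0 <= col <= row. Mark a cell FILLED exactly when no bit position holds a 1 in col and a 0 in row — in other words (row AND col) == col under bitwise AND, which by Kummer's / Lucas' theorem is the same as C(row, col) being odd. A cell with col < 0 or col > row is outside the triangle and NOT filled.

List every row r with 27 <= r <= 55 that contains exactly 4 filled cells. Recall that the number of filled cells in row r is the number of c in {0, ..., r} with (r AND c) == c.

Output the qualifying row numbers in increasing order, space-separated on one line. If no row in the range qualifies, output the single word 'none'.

Row r has 2^popcount(r) filled cells, so we need popcount(r) = log2(4) = 2.
Scan r = 27..55 and keep those with exactly 2 one-bits:
r=27=11011 popcount=4 -> skip
r=28=11100 popcount=3 -> skip
r=29=11101 popcount=4 -> skip
r=30=11110 popcount=4 -> skip
r=31=11111 popcount=5 -> skip
r=32=100000 popcount=1 -> skip
r=33=100001 popcount=2 -> KEEP
r=34=100010 popcount=2 -> KEEP
r=35=100011 popcount=3 -> skip
r=36=100100 popcount=2 -> KEEP
r=37=100101 popcount=3 -> skip
r=38=100110 popcount=3 -> skip
r=39=100111 popcount=4 -> skip
r=40=101000 popcount=2 -> KEEP
r=41=101001 popcount=3 -> skip
r=42=101010 popcount=3 -> skip
r=43=101011 popcount=4 -> skip
r=44=101100 popcount=3 -> skip
r=45=101101 popcount=4 -> skip
r=46=101110 popcount=4 -> skip
r=47=101111 popcount=5 -> skip
r=48=110000 popcount=2 -> KEEP
r=49=110001 popcount=3 -> skip
r=50=110010 popcount=3 -> skip
r=51=110011 popcount=4 -> skip
r=52=110100 popcount=3 -> skip
r=53=110101 popcount=4 -> skip
r=54=110110 popcount=4 -> skip
r=55=110111 popcount=5 -> skip
Kept rows: 33 34 36 40 48

Answer: 33 34 36 40 48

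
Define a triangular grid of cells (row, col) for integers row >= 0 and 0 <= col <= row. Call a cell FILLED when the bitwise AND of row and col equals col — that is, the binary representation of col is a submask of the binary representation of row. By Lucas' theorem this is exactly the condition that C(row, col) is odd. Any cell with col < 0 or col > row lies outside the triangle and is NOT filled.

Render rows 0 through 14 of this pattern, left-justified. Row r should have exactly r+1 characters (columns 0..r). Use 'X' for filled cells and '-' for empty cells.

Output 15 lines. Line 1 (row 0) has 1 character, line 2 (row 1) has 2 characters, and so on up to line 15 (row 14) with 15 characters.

Answer: X
XX
X-X
XXXX
X---X
XX--XX
X-X-X-X
XXXXXXXX
X-------X
XX------XX
X-X-----X-X
XXXX----XXXX
X---X---X---X
XX--XX--XX--XX
X-X-X-X-X-X-X-X

Derivation:
r0=0: X
r1=1: XX
r2=10: X-X
r3=11: XXXX
r4=100: X---X
r5=101: XX--XX
r6=110: X-X-X-X
r7=111: XXXXXXXX
r8=1000: X-------X
r9=1001: XX------XX
r10=1010: X-X-----X-X
r11=1011: XXXX----XXXX
r12=1100: X---X---X---X
r13=1101: XX--XX--XX--XX
r14=1110: X-X-X-X-X-X-X-X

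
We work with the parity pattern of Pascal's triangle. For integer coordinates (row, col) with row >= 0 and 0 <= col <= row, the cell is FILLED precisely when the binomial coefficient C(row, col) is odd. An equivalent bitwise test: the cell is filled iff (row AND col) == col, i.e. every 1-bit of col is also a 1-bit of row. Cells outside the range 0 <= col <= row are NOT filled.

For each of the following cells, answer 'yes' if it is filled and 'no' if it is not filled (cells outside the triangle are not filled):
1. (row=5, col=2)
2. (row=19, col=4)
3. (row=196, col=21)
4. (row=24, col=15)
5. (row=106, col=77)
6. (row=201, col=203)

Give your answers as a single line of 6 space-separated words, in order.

(5,2): row=0b101, col=0b10, row AND col = 0b0 = 0; 0 != 2 -> empty
(19,4): row=0b10011, col=0b100, row AND col = 0b0 = 0; 0 != 4 -> empty
(196,21): row=0b11000100, col=0b10101, row AND col = 0b100 = 4; 4 != 21 -> empty
(24,15): row=0b11000, col=0b1111, row AND col = 0b1000 = 8; 8 != 15 -> empty
(106,77): row=0b1101010, col=0b1001101, row AND col = 0b1001000 = 72; 72 != 77 -> empty
(201,203): col outside [0, 201] -> not filled

Answer: no no no no no no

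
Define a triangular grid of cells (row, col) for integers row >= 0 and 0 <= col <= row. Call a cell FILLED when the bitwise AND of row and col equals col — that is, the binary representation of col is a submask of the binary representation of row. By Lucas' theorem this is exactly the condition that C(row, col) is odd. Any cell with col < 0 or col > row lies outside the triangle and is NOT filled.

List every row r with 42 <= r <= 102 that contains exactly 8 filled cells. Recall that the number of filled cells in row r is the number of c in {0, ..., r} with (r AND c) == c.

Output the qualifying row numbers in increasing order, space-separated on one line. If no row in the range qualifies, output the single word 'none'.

Answer: 42 44 49 50 52 56 67 69 70 73 74 76 81 82 84 88 97 98 100

Derivation:
Row r has 2^popcount(r) filled cells, so we need popcount(r) = log2(8) = 3.
Scan r = 42..102 and keep those with exactly 3 one-bits:
r=42=101010 popcount=3 -> KEEP
r=43=101011 popcount=4 -> skip
r=44=101100 popcount=3 -> KEEP
r=45=101101 popcount=4 -> skip
r=46=101110 popcount=4 -> skip
r=47=101111 popcount=5 -> skip
r=48=110000 popcount=2 -> skip
r=49=110001 popcount=3 -> KEEP
r=50=110010 popcount=3 -> KEEP
r=51=110011 popcount=4 -> skip
r=52=110100 popcount=3 -> KEEP
r=53=110101 popcount=4 -> skip
r=54=110110 popcount=4 -> skip
r=55=110111 popcount=5 -> skip
r=56=111000 popcount=3 -> KEEP
r=57=111001 popcount=4 -> skip
r=58=111010 popcount=4 -> skip
r=59=111011 popcount=5 -> skip
r=60=111100 popcount=4 -> skip
r=61=111101 popcount=5 -> skip
r=62=111110 popcount=5 -> skip
r=63=111111 popcount=6 -> skip
r=64=1000000 popcount=1 -> skip
r=65=1000001 popcount=2 -> skip
r=66=1000010 popcount=2 -> skip
r=67=1000011 popcount=3 -> KEEP
r=68=1000100 popcount=2 -> skip
r=69=1000101 popcount=3 -> KEEP
r=70=1000110 popcount=3 -> KEEP
r=71=1000111 popcount=4 -> skip
r=72=1001000 popcount=2 -> skip
r=73=1001001 popcount=3 -> KEEP
r=74=1001010 popcount=3 -> KEEP
r=75=1001011 popcount=4 -> skip
r=76=1001100 popcount=3 -> KEEP
r=77=1001101 popcount=4 -> skip
r=78=1001110 popcount=4 -> skip
r=79=1001111 popcount=5 -> skip
r=80=1010000 popcount=2 -> skip
r=81=1010001 popcount=3 -> KEEP
r=82=1010010 popcount=3 -> KEEP
r=83=1010011 popcount=4 -> skip
r=84=1010100 popcount=3 -> KEEP
r=85=1010101 popcount=4 -> skip
r=86=1010110 popcount=4 -> skip
r=87=1010111 popcount=5 -> skip
r=88=1011000 popcount=3 -> KEEP
r=89=1011001 popcount=4 -> skip
r=90=1011010 popcount=4 -> skip
r=91=1011011 popcount=5 -> skip
r=92=1011100 popcount=4 -> skip
r=93=1011101 popcount=5 -> skip
r=94=1011110 popcount=5 -> skip
r=95=1011111 popcount=6 -> skip
r=96=1100000 popcount=2 -> skip
r=97=1100001 popcount=3 -> KEEP
r=98=1100010 popcount=3 -> KEEP
r=99=1100011 popcount=4 -> skip
r=100=1100100 popcount=3 -> KEEP
r=101=1100101 popcount=4 -> skip
r=102=1100110 popcount=4 -> skip
Kept rows: 42 44 49 50 52 56 67 69 70 73 74 76 81 82 84 88 97 98 100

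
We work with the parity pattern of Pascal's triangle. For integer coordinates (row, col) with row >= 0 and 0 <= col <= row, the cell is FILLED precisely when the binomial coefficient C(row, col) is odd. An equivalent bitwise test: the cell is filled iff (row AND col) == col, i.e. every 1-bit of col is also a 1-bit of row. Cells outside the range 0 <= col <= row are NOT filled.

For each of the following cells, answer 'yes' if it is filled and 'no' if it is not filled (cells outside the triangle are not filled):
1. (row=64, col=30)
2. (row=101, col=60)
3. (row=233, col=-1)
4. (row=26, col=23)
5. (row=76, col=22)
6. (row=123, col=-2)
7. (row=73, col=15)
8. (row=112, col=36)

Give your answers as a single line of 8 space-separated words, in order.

(64,30): row=0b1000000, col=0b11110, row AND col = 0b0 = 0; 0 != 30 -> empty
(101,60): row=0b1100101, col=0b111100, row AND col = 0b100100 = 36; 36 != 60 -> empty
(233,-1): col outside [0, 233] -> not filled
(26,23): row=0b11010, col=0b10111, row AND col = 0b10010 = 18; 18 != 23 -> empty
(76,22): row=0b1001100, col=0b10110, row AND col = 0b100 = 4; 4 != 22 -> empty
(123,-2): col outside [0, 123] -> not filled
(73,15): row=0b1001001, col=0b1111, row AND col = 0b1001 = 9; 9 != 15 -> empty
(112,36): row=0b1110000, col=0b100100, row AND col = 0b100000 = 32; 32 != 36 -> empty

Answer: no no no no no no no no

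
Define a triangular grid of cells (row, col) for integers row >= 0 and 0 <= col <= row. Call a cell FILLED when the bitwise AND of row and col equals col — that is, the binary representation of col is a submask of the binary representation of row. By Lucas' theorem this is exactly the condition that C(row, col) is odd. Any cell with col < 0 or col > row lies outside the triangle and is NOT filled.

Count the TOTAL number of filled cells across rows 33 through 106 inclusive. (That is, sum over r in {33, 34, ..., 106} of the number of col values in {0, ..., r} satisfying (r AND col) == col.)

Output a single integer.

r33=100001 pc2: +4 =4
r34=100010 pc2: +4 =8
r35=100011 pc3: +8 =16
r36=100100 pc2: +4 =20
r37=100101 pc3: +8 =28
r38=100110 pc3: +8 =36
r39=100111 pc4: +16 =52
r40=101000 pc2: +4 =56
r41=101001 pc3: +8 =64
r42=101010 pc3: +8 =72
r43=101011 pc4: +16 =88
r44=101100 pc3: +8 =96
r45=101101 pc4: +16 =112
r46=101110 pc4: +16 =128
r47=101111 pc5: +32 =160
r48=110000 pc2: +4 =164
r49=110001 pc3: +8 =172
r50=110010 pc3: +8 =180
r51=110011 pc4: +16 =196
r52=110100 pc3: +8 =204
r53=110101 pc4: +16 =220
r54=110110 pc4: +16 =236
r55=110111 pc5: +32 =268
r56=111000 pc3: +8 =276
r57=111001 pc4: +16 =292
r58=111010 pc4: +16 =308
r59=111011 pc5: +32 =340
r60=111100 pc4: +16 =356
r61=111101 pc5: +32 =388
r62=111110 pc5: +32 =420
r63=111111 pc6: +64 =484
r64=1000000 pc1: +2 =486
r65=1000001 pc2: +4 =490
r66=1000010 pc2: +4 =494
r67=1000011 pc3: +8 =502
r68=1000100 pc2: +4 =506
r69=1000101 pc3: +8 =514
r70=1000110 pc3: +8 =522
r71=1000111 pc4: +16 =538
r72=1001000 pc2: +4 =542
r73=1001001 pc3: +8 =550
r74=1001010 pc3: +8 =558
r75=1001011 pc4: +16 =574
r76=1001100 pc3: +8 =582
r77=1001101 pc4: +16 =598
r78=1001110 pc4: +16 =614
r79=1001111 pc5: +32 =646
r80=1010000 pc2: +4 =650
r81=1010001 pc3: +8 =658
r82=1010010 pc3: +8 =666
r83=1010011 pc4: +16 =682
r84=1010100 pc3: +8 =690
r85=1010101 pc4: +16 =706
r86=1010110 pc4: +16 =722
r87=1010111 pc5: +32 =754
r88=1011000 pc3: +8 =762
r89=1011001 pc4: +16 =778
r90=1011010 pc4: +16 =794
r91=1011011 pc5: +32 =826
r92=1011100 pc4: +16 =842
r93=1011101 pc5: +32 =874
r94=1011110 pc5: +32 =906
r95=1011111 pc6: +64 =970
r96=1100000 pc2: +4 =974
r97=1100001 pc3: +8 =982
r98=1100010 pc3: +8 =990
r99=1100011 pc4: +16 =1006
r100=1100100 pc3: +8 =1014
r101=1100101 pc4: +16 =1030
r102=1100110 pc4: +16 =1046
r103=1100111 pc5: +32 =1078
r104=1101000 pc3: +8 =1086
r105=1101001 pc4: +16 =1102
r106=1101010 pc4: +16 =1118

Answer: 1118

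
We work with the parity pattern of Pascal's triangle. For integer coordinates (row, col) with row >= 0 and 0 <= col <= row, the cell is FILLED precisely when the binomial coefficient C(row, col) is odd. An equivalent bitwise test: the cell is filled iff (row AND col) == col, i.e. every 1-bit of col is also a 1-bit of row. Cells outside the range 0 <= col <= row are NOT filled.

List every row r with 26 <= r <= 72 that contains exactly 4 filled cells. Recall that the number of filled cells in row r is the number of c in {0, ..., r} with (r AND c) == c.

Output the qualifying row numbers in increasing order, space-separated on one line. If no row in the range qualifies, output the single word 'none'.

Answer: 33 34 36 40 48 65 66 68 72

Derivation:
Row r has 2^popcount(r) filled cells, so we need popcount(r) = log2(4) = 2.
Scan r = 26..72 and keep those with exactly 2 one-bits:
r=26=11010 popcount=3 -> skip
r=27=11011 popcount=4 -> skip
r=28=11100 popcount=3 -> skip
r=29=11101 popcount=4 -> skip
r=30=11110 popcount=4 -> skip
r=31=11111 popcount=5 -> skip
r=32=100000 popcount=1 -> skip
r=33=100001 popcount=2 -> KEEP
r=34=100010 popcount=2 -> KEEP
r=35=100011 popcount=3 -> skip
r=36=100100 popcount=2 -> KEEP
r=37=100101 popcount=3 -> skip
r=38=100110 popcount=3 -> skip
r=39=100111 popcount=4 -> skip
r=40=101000 popcount=2 -> KEEP
r=41=101001 popcount=3 -> skip
r=42=101010 popcount=3 -> skip
r=43=101011 popcount=4 -> skip
r=44=101100 popcount=3 -> skip
r=45=101101 popcount=4 -> skip
r=46=101110 popcount=4 -> skip
r=47=101111 popcount=5 -> skip
r=48=110000 popcount=2 -> KEEP
r=49=110001 popcount=3 -> skip
r=50=110010 popcount=3 -> skip
r=51=110011 popcount=4 -> skip
r=52=110100 popcount=3 -> skip
r=53=110101 popcount=4 -> skip
r=54=110110 popcount=4 -> skip
r=55=110111 popcount=5 -> skip
r=56=111000 popcount=3 -> skip
r=57=111001 popcount=4 -> skip
r=58=111010 popcount=4 -> skip
r=59=111011 popcount=5 -> skip
r=60=111100 popcount=4 -> skip
r=61=111101 popcount=5 -> skip
r=62=111110 popcount=5 -> skip
r=63=111111 popcount=6 -> skip
r=64=1000000 popcount=1 -> skip
r=65=1000001 popcount=2 -> KEEP
r=66=1000010 popcount=2 -> KEEP
r=67=1000011 popcount=3 -> skip
r=68=1000100 popcount=2 -> KEEP
r=69=1000101 popcount=3 -> skip
r=70=1000110 popcount=3 -> skip
r=71=1000111 popcount=4 -> skip
r=72=1001000 popcount=2 -> KEEP
Kept rows: 33 34 36 40 48 65 66 68 72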